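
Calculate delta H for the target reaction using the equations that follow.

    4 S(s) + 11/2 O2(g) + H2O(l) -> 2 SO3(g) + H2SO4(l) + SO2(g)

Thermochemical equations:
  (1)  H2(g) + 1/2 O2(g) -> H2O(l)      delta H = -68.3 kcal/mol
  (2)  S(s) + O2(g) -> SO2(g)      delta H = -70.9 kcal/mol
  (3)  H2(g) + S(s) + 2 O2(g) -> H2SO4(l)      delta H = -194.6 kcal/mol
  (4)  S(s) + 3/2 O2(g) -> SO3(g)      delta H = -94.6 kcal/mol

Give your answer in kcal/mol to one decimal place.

(1) reversed (H2O(l) must end up as a reactant): +68.3 kcal/mol
(2) as written (SO2(g) already on the product side): -70.9 kcal/mol
(3) as written (H2SO4(l) already on the product side): -194.6 kcal/mol
(4) × 2 (×2 to match 2 SO3(g) in the target): (2)·(-94.6) = -189.2 kcal/mol
delta H = (+68.3) + (-70.9) + (-194.6) + (-189.2) = -386.4 kcal/mol

delta H = -386.4 kcal/mol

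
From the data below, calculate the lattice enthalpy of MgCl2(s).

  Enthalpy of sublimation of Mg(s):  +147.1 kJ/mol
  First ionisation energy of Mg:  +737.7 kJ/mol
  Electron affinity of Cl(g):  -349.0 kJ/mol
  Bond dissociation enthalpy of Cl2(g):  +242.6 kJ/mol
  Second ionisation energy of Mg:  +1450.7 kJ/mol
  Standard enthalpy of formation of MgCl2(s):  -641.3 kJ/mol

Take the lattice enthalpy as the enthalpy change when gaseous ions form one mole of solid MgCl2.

U = -2521.4 kJ/mol

ΔHf° = 1·ΔHsub + 1·(ΣIE) + 1·D(Cl2) + 2·EA + U
-641.3 = 1·(+147.1) + 1·(+2188.4) + 1·(+242.6) + 2·(-349.0) + U
U = -641.3 − (+1880.1) = -2521.4 kJ/mol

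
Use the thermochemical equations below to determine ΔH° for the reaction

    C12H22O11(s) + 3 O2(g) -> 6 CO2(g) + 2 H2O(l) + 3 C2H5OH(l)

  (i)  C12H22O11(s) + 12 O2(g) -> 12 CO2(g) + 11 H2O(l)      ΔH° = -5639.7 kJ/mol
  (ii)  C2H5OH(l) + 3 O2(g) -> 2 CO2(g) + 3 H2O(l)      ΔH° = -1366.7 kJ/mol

ΔH° = -1539.6 kJ/mol

(i) as written (C12H22O11(s) already on the reactant side): -5639.7 kJ/mol
(ii) reversed and × 3 (C2H5OH(l) must end up as a product; ×3 to match 3 C2H5OH(l) in the target): (-3)·(-1366.7) = +4100.1 kJ/mol
ΔH° = (1)·(-5639.7) + (-3)·(-1366.7) = -1539.6 kJ/mol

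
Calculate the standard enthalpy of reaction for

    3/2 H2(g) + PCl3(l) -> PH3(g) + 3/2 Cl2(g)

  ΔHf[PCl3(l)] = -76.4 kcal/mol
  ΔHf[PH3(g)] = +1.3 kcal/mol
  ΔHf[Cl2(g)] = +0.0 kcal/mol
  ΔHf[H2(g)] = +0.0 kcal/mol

ΔHrxn = 77.7 kcal/mol

Products: 1·(+1.3) + 3/2·(+0.0) = +1.3
Reactants: 3/2·(+0.0) + 1·(-76.4) = -76.4
ΔHrxn = (+1.3) − (-76.4) = 77.7 kcal/mol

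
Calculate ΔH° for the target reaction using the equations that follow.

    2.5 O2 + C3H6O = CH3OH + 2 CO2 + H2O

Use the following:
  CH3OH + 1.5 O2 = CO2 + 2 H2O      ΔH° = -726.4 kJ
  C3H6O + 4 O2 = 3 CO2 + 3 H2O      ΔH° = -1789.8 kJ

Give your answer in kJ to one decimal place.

ΔH° = -1063.4 kJ

equation 1 reversed (CH3OH must end up as a product): +726.4 kJ
equation 2 as written (C3H6O already on the reactant side): -1789.8 kJ
By Hess's law, ΔH° = (-1)·(-726.4) + (1)·(-1789.8) = -1063.4 kJ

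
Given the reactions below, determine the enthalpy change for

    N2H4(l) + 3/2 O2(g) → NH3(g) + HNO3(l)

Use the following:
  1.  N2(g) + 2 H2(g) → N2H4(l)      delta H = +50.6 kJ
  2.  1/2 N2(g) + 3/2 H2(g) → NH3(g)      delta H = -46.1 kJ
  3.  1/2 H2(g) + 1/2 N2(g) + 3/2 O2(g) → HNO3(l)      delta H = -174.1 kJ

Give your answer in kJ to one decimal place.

delta H = -270.8 kJ

eq. 1 reversed (reverse to put N2H4(l) on the reactant side): -50.6 kJ
eq. 2 as written (NH3(g) already on the product side): -46.1 kJ
eq. 3 as written (HNO3(l) already on the product side): -174.1 kJ
By Hess's law, delta H = (-1)·(+50.6) + (1)·(-46.1) + (1)·(-174.1) = -270.8 kJ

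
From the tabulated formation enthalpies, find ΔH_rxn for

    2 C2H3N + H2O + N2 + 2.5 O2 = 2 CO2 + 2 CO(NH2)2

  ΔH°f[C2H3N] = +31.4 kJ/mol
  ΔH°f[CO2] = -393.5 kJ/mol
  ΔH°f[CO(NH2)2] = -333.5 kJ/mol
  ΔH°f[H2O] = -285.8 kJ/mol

ΔH_rxn = -1231.0 kJ/mol

Products: 2·(-393.5) + 2·(-333.5) = -1454.0
Reactants: 2·(+31.4) + 1·(-285.8) + 1·(+0.0) + 5/2·(+0.0) = -223.0
ΔH_rxn = (-1454.0) − (-223.0) = -1231.0 kJ/mol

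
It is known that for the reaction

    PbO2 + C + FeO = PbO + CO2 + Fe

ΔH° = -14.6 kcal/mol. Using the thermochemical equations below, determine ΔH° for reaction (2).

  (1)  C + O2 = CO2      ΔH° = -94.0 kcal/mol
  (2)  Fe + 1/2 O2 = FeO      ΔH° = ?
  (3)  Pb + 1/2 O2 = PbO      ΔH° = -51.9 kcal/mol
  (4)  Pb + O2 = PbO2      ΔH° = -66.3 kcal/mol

ΔH° = -65.0 kcal/mol

(1) as written (CO2 already on the product side): -94.0 kcal/mol
(2) reversed (FeO must end up as a reactant): contributes −x
(3) as written (PbO already on the product side): -51.9 kcal/mol
(4) reversed (reverse to put PbO2 on the reactant side): +66.3 kcal/mol
-14.6 = (-94.0) + (-51.9) + (+66.3) − x
x = (-14.6 − (-79.6)) / (-1) = -65.0 kcal/mol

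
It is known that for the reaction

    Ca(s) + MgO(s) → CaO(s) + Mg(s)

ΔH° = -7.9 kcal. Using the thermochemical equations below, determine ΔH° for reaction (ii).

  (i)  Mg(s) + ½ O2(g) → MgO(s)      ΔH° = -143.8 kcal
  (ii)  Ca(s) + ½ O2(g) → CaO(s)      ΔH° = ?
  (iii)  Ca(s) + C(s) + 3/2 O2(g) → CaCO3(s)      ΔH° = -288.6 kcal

ΔH° = -151.7 kcal

(i) reversed: +143.8 kcal
(ii) as written: contributes x
(iii): not needed.
-7.9 = (+143.8) + x
x = (-7.9 − (+143.8)) / (1) = -151.7 kcal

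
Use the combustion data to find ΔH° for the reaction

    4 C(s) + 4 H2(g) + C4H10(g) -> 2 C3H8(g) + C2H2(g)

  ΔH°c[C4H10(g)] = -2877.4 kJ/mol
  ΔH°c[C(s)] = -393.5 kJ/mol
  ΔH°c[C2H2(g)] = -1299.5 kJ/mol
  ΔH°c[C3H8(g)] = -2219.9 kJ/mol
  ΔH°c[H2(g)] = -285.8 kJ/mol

ΔH° = 144.7 kJ/mol

Using ΔH = Σ nΔHc°(reactants) − Σ nΔHc°(products):
= [4·(-393.5) + 4·(-285.8) + 1·(-2877.4)] − [2·(-2219.9) + 1·(-1299.5)]
= 144.7 kJ/mol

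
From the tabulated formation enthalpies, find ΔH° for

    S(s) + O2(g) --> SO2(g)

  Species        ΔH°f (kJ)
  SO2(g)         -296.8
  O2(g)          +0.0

ΔH° = -296.8 kJ

ΔH°rxn = Σ nΔHf°(products) − Σ nΔHf°(reactants).
Products: 1·(-296.8) = -296.8
Reactants: 1·(+0.0) + 1·(+0.0) = +0.0
ΔH° = (-296.8) − (+0.0) = -296.8 kJ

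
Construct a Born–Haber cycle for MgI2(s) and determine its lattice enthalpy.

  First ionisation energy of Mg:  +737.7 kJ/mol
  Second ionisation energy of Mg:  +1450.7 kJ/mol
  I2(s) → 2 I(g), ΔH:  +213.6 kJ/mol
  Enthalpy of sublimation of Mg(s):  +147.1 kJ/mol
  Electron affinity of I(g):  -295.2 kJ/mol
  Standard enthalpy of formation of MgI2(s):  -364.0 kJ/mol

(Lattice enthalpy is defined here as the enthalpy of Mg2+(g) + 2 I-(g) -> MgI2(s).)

U = -2322.7 kJ/mol

ΔHf° = 1·ΔHsub + 1·(ΣIE) + 1·D(I2) + 2·EA + U
-364.0 = 1·(+147.1) + 1·(+2188.4) + 1·(+213.6) + 2·(-295.2) + U
U = -364.0 − (+1958.7) = -2322.7 kJ/mol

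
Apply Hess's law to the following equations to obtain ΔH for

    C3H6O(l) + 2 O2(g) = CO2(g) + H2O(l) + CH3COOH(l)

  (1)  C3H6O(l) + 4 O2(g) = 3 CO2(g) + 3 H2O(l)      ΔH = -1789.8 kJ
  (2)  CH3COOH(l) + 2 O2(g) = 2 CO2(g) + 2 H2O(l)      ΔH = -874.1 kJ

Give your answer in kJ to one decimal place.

(1) as written: -1789.8 kJ
(2) reversed: +874.1 kJ
Since enthalpy is a state function, ΔH = (-1789.8) + (+874.1) = -915.7 kJ

ΔH = -915.7 kJ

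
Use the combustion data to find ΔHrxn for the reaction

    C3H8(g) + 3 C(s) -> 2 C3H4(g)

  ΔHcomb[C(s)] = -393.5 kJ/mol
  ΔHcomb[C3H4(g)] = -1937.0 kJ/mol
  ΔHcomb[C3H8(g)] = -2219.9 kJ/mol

With combustion enthalpies, reactants minus products:
= [1·(-2219.9) + 3·(-393.5)] − [2·(-1937.0)]
= 473.6 kJ/mol

ΔHrxn = 473.6 kJ/mol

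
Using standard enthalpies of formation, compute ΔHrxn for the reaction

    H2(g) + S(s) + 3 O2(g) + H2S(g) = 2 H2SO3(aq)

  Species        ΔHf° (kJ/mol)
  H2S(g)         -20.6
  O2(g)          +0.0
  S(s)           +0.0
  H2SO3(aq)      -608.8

ΔHrxn = -1197.0 kJ/mol

Products: 2·(-608.8) = -1217.6
Reactants: 1·(+0.0) + 1·(+0.0) + 3·(+0.0) + 1·(-20.6) = -20.6
ΔHrxn = (-1217.6) − (-20.6) = -1197.0 kJ/mol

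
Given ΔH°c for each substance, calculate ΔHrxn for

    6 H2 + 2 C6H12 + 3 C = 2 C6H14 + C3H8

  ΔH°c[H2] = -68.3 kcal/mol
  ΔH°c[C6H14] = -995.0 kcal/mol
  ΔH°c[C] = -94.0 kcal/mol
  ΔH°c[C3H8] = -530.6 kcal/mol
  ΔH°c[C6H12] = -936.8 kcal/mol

ΔHrxn = -44.8 kcal/mol

Using ΔH = Σ nΔHc°(reactants) − Σ nΔHc°(products):
= [6·(-68.3) + 2·(-936.8) + 3·(-94.0)] − [2·(-995.0) + 1·(-530.6)]
= -44.8 kcal/mol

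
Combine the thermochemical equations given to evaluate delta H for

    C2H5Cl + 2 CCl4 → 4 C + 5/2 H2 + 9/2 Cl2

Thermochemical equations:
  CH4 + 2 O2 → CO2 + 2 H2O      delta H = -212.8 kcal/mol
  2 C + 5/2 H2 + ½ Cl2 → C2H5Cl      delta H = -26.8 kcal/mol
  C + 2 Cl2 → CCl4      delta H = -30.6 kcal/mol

delta H = 88.0 kcal/mol

equation 1: not needed.
equation 2 reversed: +26.8 kcal/mol
equation 3 reversed and × 2: (-2)·(-30.6) = +61.2 kcal/mol
By Hess's law, delta H = (-1)·(-26.8) + (-2)·(-30.6) = 88.0 kcal/mol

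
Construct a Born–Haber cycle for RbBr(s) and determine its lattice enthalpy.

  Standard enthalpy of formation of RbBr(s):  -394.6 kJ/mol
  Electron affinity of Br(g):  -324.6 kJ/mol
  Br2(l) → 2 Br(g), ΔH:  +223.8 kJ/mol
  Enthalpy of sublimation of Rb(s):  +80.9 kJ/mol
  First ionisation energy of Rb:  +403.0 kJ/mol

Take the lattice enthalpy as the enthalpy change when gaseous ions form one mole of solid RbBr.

U = -665.8 kJ/mol

ΔHf° = 1·ΔHsub + 1·(ΣIE) + 1/2·D(Br2) + 1·EA + U
-394.6 = 1·(+80.9) + 1·(+403.0) + 1/2·(+223.8) + 1·(-324.6) + U
U = -394.6 − (+271.2) = -665.8 kJ/mol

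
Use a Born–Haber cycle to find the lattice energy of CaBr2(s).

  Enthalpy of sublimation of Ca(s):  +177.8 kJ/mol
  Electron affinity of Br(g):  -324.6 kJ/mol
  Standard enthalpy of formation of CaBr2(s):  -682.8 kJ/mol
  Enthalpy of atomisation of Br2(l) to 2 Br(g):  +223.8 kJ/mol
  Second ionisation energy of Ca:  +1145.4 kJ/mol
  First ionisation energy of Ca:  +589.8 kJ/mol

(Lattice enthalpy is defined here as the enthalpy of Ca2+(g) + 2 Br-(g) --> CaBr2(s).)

ΔHf° = 1·ΔHsub + 1·(ΣIE) + 1·D(Br2) + 2·EA + U
-682.8 = 1·(+177.8) + 1·(+1735.2) + 1·(+223.8) + 2·(-324.6) + U
U = -682.8 − (+1487.6) = -2170.4 kJ/mol

U = -2170.4 kJ/mol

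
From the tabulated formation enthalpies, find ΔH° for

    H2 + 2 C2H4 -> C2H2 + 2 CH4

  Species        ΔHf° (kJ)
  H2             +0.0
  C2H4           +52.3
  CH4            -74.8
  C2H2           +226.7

Products: 1·(+226.7) + 2·(-74.8) = +77.1
Reactants: 1·(+0.0) + 2·(+52.3) = +104.6
ΔH° = (+77.1) − (+104.6) = -27.5 kJ

ΔH° = -27.5 kJ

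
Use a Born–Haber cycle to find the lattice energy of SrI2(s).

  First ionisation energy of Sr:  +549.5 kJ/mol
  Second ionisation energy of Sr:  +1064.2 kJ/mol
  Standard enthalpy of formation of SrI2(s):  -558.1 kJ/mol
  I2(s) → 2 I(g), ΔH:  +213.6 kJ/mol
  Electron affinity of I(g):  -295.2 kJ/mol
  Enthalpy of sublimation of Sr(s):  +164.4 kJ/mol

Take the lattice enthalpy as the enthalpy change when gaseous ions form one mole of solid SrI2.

ΔHf° = 1·ΔHsub + 1·(ΣIE) + 1·D(I2) + 2·EA + U
-558.1 = 1·(+164.4) + 1·(+1613.7) + 1·(+213.6) + 2·(-295.2) + U
U = -558.1 − (+1401.3) = -1959.4 kJ/mol

U = -1959.4 kJ/mol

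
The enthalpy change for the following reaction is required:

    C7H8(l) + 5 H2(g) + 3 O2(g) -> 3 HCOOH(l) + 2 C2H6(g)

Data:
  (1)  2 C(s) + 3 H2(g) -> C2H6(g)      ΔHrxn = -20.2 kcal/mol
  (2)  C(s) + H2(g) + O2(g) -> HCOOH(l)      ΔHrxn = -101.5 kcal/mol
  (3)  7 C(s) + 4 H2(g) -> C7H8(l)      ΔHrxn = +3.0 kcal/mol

(1) × 2 (×2 to match 2 C2H6(g) in the target): (2)·(-20.2) = -40.4 kcal/mol
(2) × 3 (scale by 3 for the 3 HCOOH(l)): (3)·(-101.5) = -304.5 kcal/mol
(3) reversed (reverse to put C7H8(l) on the reactant side): -3.0 kcal/mol
ΔHrxn = (2)·(-20.2) + (3)·(-101.5) + (-1)·(+3.0) = -347.9 kcal/mol

ΔHrxn = -347.9 kcal/mol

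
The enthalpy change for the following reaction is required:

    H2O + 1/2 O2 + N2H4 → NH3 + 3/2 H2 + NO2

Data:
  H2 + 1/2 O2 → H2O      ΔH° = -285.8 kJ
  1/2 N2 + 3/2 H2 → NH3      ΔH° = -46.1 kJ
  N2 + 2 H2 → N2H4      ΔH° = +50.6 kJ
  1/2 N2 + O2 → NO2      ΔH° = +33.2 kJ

ΔH° = 222.3 kJ

equation 1 reversed (H2O must end up as a reactant): +285.8 kJ
equation 2 as written (NH3 already on the product side): -46.1 kJ
equation 3 reversed (N2H4 must end up as a reactant): -50.6 kJ
equation 4 as written (NO2 already on the product side): +33.2 kJ
ΔH° = (+285.8) + (-46.1) + (-50.6) + (+33.2) = 222.3 kJ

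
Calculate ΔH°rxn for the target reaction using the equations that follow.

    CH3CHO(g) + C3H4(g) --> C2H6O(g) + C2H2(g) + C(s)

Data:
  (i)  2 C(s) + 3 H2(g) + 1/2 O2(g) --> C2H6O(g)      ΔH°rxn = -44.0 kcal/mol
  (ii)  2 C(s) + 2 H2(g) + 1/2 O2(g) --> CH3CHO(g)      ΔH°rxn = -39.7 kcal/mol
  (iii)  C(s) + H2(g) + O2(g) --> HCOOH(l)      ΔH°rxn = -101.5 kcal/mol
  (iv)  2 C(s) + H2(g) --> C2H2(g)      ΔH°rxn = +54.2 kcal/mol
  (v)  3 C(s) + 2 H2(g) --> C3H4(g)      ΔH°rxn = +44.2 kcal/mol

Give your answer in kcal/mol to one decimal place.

ΔH°rxn = 5.7 kcal/mol

(i) as written: -44.0 kcal/mol
(ii) reversed: +39.7 kcal/mol
(iii): not needed.
(iv) as written: +54.2 kcal/mol
(v) reversed: -44.2 kcal/mol
Combining the equations, ΔH°rxn = (-44.0) + (+39.7) + (+54.2) + (-44.2) = 5.7 kcal/mol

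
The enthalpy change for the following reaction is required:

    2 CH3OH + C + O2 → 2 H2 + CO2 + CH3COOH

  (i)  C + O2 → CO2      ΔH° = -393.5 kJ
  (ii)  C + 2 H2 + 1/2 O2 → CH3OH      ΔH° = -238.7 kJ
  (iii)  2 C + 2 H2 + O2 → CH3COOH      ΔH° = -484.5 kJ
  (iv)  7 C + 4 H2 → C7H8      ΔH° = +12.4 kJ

(i) as written: -393.5 kJ
(ii) reversed and × 2: (-2)·(-238.7) = +477.4 kJ
(iii) as written: -484.5 kJ
(iv): not needed.
Combining the equations, ΔH° = (-393.5) + (+477.4) + (-484.5) = -400.6 kJ

ΔH° = -400.6 kJ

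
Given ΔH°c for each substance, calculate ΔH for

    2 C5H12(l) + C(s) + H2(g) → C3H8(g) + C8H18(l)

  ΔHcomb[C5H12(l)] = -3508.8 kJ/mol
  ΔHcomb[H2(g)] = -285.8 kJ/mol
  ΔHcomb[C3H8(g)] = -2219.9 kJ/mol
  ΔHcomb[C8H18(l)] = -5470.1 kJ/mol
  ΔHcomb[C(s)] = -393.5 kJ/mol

With combustion enthalpies, reactants minus products:
= [2·(-3508.8) + 1·(-393.5) + 1·(-285.8)] − [1·(-2219.9) + 1·(-5470.1)]
= -6.9 kJ/mol

ΔH = -6.9 kJ/mol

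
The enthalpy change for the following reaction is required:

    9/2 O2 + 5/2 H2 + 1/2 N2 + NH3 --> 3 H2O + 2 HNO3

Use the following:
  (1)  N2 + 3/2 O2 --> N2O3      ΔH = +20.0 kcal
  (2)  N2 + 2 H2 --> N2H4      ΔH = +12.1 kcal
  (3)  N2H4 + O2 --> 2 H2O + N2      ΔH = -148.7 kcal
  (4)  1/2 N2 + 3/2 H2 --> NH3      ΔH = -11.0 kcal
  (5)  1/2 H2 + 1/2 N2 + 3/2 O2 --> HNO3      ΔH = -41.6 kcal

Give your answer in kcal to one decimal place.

ΔH = -277.1 kcal

(1): not needed.
(2) × 3/2: (3/2)·(+12.1) = +18.15 kcal
(3) × 3/2: (3/2)·(-148.7) = -223.05 kcal
(4) reversed: +11.0 kcal
(5) × 2: (2)·(-41.6) = -83.2 kcal
ΔH = (+18.15) + (-223.05) + (+11.0) + (-83.2) = -277.1 kcal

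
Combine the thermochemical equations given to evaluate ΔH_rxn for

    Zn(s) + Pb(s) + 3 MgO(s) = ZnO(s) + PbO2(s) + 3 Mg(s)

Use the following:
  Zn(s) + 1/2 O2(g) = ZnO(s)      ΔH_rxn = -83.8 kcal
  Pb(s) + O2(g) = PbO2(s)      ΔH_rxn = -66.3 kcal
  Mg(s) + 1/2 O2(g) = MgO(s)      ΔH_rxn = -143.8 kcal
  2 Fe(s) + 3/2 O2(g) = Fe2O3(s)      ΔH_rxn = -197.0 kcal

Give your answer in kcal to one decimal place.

equation 1 as written (ZnO(s) already on the product side): -83.8 kcal
equation 2 as written (PbO2(s) already on the product side): -66.3 kcal
equation 3 reversed and × 3 (MgO(s) must end up as a reactant; ×3 to match 3 MgO(s) in the target): (-3)·(-143.8) = +431.4 kcal
equation 4: not needed (Fe2O3(s) appears nowhere else).
ΔH_rxn = (1)·(-83.8) + (1)·(-66.3) + (-3)·(-143.8) = 281.3 kcal

ΔH_rxn = 281.3 kcal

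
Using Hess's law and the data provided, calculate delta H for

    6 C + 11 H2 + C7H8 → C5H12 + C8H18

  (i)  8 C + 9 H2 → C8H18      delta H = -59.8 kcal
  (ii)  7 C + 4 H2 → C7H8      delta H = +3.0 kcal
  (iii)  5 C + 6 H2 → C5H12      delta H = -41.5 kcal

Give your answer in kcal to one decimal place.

(i) as written (C8H18 already on the product side): -59.8 kcal
(ii) reversed (reverse to put C7H8 on the reactant side): -3.0 kcal
(iii) as written (C5H12 already on the product side): -41.5 kcal
Since enthalpy is a state function, delta H = (-59.8) + (-3.0) + (-41.5) = -104.3 kcal

delta H = -104.3 kcal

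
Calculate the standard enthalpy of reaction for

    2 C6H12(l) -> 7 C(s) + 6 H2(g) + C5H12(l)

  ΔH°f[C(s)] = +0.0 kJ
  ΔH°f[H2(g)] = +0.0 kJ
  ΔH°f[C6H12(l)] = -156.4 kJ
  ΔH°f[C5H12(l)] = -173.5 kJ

Products: 7·(+0.0) + 6·(+0.0) + 1·(-173.5) = -173.5
Reactants: 2·(-156.4) = -312.8
ΔH_rxn = (-173.5) − (-312.8) = 139.3 kJ

ΔH_rxn = 139.3 kJ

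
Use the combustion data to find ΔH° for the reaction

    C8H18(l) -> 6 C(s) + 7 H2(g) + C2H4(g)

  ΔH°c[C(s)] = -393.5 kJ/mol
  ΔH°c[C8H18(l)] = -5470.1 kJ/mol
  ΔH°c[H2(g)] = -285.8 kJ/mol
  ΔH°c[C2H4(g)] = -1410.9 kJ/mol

Using ΔH = Σ nΔHc°(reactants) − Σ nΔHc°(products):
= [1·(-5470.1)] − [6·(-393.5) + 7·(-285.8) + 1·(-1410.9)]
= 302.4 kJ/mol

ΔH° = 302.4 kJ/mol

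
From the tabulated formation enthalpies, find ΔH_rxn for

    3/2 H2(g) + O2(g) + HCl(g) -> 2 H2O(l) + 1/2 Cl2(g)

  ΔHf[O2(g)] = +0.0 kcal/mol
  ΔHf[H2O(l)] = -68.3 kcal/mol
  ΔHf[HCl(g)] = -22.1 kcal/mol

ΔH_rxn = -114.5 kcal/mol

Products: 2·(-68.3) + 1/2·(+0.0) = -136.6
Reactants: 3/2·(+0.0) + 1·(+0.0) + 1·(-22.1) = -22.1
ΔH_rxn = (-136.6) − (-22.1) = -114.5 kcal/mol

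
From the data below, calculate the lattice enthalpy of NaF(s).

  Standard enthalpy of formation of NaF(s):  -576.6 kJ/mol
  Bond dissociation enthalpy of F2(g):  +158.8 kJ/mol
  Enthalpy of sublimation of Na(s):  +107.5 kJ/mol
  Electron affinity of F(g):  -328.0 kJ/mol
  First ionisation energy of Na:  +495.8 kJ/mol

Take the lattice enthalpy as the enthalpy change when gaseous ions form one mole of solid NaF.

ΔHf° = 1·ΔHsub + 1·(ΣIE) + 1/2·D(F2) + 1·EA + U
-576.6 = 1·(+107.5) + 1·(+495.8) + 1/2·(+158.8) + 1·(-328.0) + U
U = -576.6 − (+354.7) = -931.3 kJ/mol

U = -931.3 kJ/mol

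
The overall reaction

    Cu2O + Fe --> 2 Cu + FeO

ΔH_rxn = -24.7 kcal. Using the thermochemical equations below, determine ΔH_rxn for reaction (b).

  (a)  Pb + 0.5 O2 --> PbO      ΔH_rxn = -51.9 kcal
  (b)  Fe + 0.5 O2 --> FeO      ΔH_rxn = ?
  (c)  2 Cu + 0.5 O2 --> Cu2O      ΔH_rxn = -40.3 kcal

(a): not needed.
(b) as written: contributes x
(c) reversed: +40.3 kcal
-24.7 = (+40.3) + x
x = (-24.7 − (+40.3)) / (1) = -65.0 kcal

ΔH_rxn = -65.0 kcal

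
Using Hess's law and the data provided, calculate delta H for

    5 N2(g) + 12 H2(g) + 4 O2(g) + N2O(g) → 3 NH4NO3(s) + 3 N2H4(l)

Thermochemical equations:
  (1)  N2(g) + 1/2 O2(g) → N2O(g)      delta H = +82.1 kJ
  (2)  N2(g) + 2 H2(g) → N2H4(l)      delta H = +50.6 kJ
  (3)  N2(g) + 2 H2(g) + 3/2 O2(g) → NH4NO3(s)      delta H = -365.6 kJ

delta H = -1027.1 kJ

(1) reversed (N2O(g) must end up as a reactant): -82.1 kJ
(2) × 3 (scale by 3 for the 3 N2H4(l)): (3)·(+50.6) = +151.8 kJ
(3) × 3 (×3 to match 3 NH4NO3(s) in the target): (3)·(-365.6) = -1096.8 kJ
Since enthalpy is a state function, delta H = (-82.1) + (+151.8) + (-1096.8) = -1027.1 kJ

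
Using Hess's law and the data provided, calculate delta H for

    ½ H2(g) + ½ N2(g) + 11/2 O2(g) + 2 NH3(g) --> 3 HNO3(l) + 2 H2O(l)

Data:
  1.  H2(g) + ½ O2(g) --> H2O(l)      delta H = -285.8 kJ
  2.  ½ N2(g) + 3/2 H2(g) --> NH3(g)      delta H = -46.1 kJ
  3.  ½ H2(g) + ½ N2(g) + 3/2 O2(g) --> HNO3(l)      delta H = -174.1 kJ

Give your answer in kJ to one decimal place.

delta H = -1001.7 kJ

eq. 1 × 2 (×2 to match 2 H2O(l) in the target): (2)·(-285.8) = -571.6 kJ
eq. 2 reversed and × 2 (reverse to put NH3(g) on the reactant side; ×2 to match 2 NH3(g) in the target): (-2)·(-46.1) = +92.2 kJ
eq. 3 × 3 (×3 to match 3 HNO3(l) in the target): (3)·(-174.1) = -522.3 kJ
Since enthalpy is a state function, delta H = (-571.6) + (+92.2) + (-522.3) = -1001.7 kJ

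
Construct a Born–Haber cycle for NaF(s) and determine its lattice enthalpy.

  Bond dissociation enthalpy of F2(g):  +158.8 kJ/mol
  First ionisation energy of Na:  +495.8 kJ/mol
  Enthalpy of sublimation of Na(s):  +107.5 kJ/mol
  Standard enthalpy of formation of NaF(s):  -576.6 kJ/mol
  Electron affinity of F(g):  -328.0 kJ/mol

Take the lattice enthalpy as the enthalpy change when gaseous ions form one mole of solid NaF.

U = -931.3 kJ/mol

ΔHf° = 1·ΔHsub + 1·(ΣIE) + 1/2·D(F2) + 1·EA + U
-576.6 = 1·(+107.5) + 1·(+495.8) + 1/2·(+158.8) + 1·(-328.0) + U
U = -576.6 − (+354.7) = -931.3 kJ/mol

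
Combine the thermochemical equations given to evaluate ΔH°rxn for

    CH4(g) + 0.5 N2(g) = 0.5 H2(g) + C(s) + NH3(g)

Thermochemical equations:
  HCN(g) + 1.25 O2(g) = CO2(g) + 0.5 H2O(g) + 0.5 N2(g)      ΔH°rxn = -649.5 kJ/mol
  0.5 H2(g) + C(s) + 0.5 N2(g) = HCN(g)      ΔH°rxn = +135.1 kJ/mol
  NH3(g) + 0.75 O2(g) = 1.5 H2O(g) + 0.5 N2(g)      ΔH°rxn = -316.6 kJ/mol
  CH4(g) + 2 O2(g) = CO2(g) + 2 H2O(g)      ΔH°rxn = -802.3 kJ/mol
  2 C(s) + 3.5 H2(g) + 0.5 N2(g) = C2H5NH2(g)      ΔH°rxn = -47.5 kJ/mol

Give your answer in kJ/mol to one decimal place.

ΔH°rxn = 28.7 kJ/mol

equation 1 reversed: +649.5 kJ/mol
equation 2 reversed: -135.1 kJ/mol
equation 3 reversed (reverse to put NH3(g) on the product side): +316.6 kJ/mol
equation 4 as written (CH4(g) already on the reactant side): -802.3 kJ/mol
equation 5: not needed (C2H5NH2(g) appears nowhere else).
Summing the manipulated equations, ΔH°rxn = (-1)·(-649.5) + (-1)·(+135.1) + (-1)·(-316.6) + (1)·(-802.3) = 28.7 kJ/mol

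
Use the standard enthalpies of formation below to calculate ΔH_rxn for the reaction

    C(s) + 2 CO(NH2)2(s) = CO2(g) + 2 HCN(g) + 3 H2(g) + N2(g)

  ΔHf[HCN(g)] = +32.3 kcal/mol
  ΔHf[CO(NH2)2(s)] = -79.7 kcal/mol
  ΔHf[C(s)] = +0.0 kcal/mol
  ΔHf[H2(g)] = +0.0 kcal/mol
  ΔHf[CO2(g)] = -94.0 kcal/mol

ΔH°rxn = Σ nΔHf°(products) − Σ nΔHf°(reactants).
Products: 1·(-94.0) + 2·(+32.3) + 3·(+0.0) + 1·(+0.0) = -29.4
Reactants: 1·(+0.0) + 2·(-79.7) = -159.4
ΔH_rxn = (-29.4) − (-159.4) = 130.0 kcal/mol

ΔH_rxn = 130.0 kcal/mol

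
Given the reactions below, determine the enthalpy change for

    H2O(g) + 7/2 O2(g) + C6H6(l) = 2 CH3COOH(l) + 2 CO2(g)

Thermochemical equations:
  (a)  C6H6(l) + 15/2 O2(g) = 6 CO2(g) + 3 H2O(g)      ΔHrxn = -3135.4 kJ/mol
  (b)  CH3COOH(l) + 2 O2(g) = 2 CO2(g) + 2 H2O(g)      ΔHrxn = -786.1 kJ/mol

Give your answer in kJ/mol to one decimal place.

(a) as written (C6H6(l) already on the reactant side): -3135.4 kJ/mol
(b) reversed and × 2 (reverse to put CH3COOH(l) on the product side; scale by 2 for the 2 CH3COOH(l)): (-2)·(-786.1) = +1572.2 kJ/mol
Combining the equations, ΔHrxn = (-3135.4) + (+1572.2) = -1563.2 kJ/mol

ΔHrxn = -1563.2 kJ/mol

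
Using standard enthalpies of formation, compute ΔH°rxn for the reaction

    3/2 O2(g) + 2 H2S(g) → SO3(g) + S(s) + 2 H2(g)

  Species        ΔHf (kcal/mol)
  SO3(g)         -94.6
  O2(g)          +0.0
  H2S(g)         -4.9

Products: 1·(-94.6) + 1·(+0.0) + 2·(+0.0) = -94.6
Reactants: 3/2·(+0.0) + 2·(-4.9) = -9.8
ΔH°rxn = (-94.6) − (-9.8) = -84.8 kcal/mol

ΔH°rxn = -84.8 kcal/mol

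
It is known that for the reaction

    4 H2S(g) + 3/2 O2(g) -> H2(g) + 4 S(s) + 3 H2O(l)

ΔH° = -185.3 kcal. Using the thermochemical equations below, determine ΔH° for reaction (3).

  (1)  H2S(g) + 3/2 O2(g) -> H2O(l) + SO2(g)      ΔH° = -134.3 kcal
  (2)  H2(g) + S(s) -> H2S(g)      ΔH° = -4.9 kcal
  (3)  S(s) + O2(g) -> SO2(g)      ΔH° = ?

ΔH° = -70.9 kcal

(1) × 3: (3)·(-134.3) = -402.9 kcal
(2) reversed: +4.9 kcal
(3) reversed and × 3: contributes −3·x
-185.3 = (-402.9) + (+4.9) − 3·x
x = (-185.3 − (-398.0)) / (-3) = -70.9 kcal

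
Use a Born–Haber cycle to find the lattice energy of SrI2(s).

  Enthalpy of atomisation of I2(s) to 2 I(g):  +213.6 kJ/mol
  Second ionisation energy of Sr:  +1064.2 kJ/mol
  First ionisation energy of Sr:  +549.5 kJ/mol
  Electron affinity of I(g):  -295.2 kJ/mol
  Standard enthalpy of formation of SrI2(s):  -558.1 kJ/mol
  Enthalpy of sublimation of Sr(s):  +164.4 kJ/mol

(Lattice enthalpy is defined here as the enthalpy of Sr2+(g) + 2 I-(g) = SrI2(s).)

U = -1959.4 kJ/mol

ΔHf° = 1·ΔHsub + 1·(ΣIE) + 1·D(I2) + 2·EA + U
-558.1 = 1·(+164.4) + 1·(+1613.7) + 1·(+213.6) + 2·(-295.2) + U
U = -558.1 − (+1401.3) = -1959.4 kJ/mol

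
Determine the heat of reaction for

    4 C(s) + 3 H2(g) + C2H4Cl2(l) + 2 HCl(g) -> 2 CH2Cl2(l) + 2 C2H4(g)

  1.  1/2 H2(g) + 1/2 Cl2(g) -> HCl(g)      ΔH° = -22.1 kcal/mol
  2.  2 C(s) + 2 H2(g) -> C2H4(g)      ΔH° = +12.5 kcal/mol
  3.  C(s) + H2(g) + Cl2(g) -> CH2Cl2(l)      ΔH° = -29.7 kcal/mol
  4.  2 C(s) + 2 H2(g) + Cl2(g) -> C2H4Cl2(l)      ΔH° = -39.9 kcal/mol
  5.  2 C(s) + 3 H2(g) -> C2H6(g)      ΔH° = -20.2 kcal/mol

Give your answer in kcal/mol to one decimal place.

ΔH° = 49.7 kcal/mol

eq. 1 reversed and × 2: (-2)·(-22.1) = +44.2 kcal/mol
eq. 2 × 2: (2)·(+12.5) = +25.0 kcal/mol
eq. 3 × 2: (2)·(-29.7) = -59.4 kcal/mol
eq. 4 reversed: +39.9 kcal/mol
eq. 5: not needed.
By Hess's law, ΔH° = (+44.2) + (+25.0) + (-59.4) + (+39.9) = 49.7 kcal/mol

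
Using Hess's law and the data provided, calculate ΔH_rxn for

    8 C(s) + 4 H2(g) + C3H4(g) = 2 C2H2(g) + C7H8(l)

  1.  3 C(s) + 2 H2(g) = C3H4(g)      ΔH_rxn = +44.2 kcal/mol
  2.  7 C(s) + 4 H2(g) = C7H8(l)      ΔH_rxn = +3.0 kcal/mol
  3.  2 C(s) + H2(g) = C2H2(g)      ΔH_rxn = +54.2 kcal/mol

ΔH_rxn = 67.2 kcal/mol

eq. 1 reversed: -44.2 kcal/mol
eq. 2 as written: +3.0 kcal/mol
eq. 3 × 2: (2)·(+54.2) = +108.4 kcal/mol
ΔH_rxn = (-1)·(+44.2) + (1)·(+3.0) + (2)·(+54.2) = 67.2 kcal/mol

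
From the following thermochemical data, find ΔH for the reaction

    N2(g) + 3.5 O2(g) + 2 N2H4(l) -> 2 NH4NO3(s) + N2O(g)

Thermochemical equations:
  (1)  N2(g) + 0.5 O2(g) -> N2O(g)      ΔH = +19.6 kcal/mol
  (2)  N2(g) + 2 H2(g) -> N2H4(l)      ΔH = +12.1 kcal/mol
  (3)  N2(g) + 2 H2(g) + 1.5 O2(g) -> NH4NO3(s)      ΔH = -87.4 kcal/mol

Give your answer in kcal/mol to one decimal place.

(1) as written (N2O(g) already on the product side): +19.6 kcal/mol
(2) reversed and × 2 (reverse to put N2H4(l) on the reactant side; scale by 2 for the 2 N2H4(l)): (-2)·(+12.1) = -24.2 kcal/mol
(3) × 2 (×2 to match 2 NH4NO3(s) in the target): (2)·(-87.4) = -174.8 kcal/mol
ΔH = (1)·(+19.6) + (-2)·(+12.1) + (2)·(-87.4) = -179.4 kcal/mol

ΔH = -179.4 kcal/mol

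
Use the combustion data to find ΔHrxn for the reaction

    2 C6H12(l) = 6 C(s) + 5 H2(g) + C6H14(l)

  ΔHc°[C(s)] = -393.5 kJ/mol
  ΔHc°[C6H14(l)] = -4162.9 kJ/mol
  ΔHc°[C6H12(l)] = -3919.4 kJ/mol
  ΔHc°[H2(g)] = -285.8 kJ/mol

With combustion enthalpies, reactants minus products:
= [2·(-3919.4)] − [6·(-393.5) + 5·(-285.8) + 1·(-4162.9)]
= 114.1 kJ/mol

ΔHrxn = 114.1 kJ/mol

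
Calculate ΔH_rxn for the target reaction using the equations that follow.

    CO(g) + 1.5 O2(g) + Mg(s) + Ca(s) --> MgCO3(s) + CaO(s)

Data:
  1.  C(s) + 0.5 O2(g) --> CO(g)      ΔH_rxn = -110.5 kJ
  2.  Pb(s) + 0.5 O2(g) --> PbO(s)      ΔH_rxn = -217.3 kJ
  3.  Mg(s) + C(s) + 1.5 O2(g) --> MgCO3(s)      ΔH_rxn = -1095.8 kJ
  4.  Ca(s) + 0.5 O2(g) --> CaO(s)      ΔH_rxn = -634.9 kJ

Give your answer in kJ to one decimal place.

ΔH_rxn = -1620.2 kJ

eq. 1 reversed (reverse to put CO(g) on the reactant side): +110.5 kJ
eq. 2: not needed (Pb(s) appears nowhere else).
eq. 3 as written (MgCO3(s) already on the product side): -1095.8 kJ
eq. 4 as written (CaO(s) already on the product side): -634.9 kJ
ΔH_rxn = (+110.5) + (-1095.8) + (-634.9) = -1620.2 kJ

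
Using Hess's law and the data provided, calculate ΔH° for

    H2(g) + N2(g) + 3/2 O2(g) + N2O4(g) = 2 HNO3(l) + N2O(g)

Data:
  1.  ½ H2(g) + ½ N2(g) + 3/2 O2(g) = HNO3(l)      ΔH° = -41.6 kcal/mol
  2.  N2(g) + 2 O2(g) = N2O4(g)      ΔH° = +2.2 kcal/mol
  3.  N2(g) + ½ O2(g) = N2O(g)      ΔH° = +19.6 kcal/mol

ΔH° = -65.8 kcal/mol

eq. 1 × 2 (×2 to match 2 HNO3(l) in the target): (2)·(-41.6) = -83.2 kcal/mol
eq. 2 reversed (reverse to put N2O4(g) on the reactant side): -2.2 kcal/mol
eq. 3 as written (N2O(g) already on the product side): +19.6 kcal/mol
By Hess's law, ΔH° = (2)·(-41.6) + (-1)·(+2.2) + (1)·(+19.6) = -65.8 kcal/mol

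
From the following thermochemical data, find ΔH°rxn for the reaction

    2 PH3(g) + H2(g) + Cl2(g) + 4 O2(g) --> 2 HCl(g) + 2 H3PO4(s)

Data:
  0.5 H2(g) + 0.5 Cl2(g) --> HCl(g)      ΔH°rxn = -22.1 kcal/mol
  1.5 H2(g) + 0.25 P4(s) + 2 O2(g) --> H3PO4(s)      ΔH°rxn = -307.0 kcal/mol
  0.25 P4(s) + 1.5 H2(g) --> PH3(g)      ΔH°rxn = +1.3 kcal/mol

ΔH°rxn = -660.8 kcal/mol

equation 1 × 2 (×2 to match 2 HCl(g) in the target): (2)·(-22.1) = -44.2 kcal/mol
equation 2 × 2 (×2 to match 2 H3PO4(s) in the target): (2)·(-307.0) = -614.0 kcal/mol
equation 3 reversed and × 2 (reverse to put PH3(g) on the reactant side; scale by 2 for the 2 PH3(g)): (-2)·(+1.3) = -2.6 kcal/mol
Summing the manipulated equations, ΔH°rxn = (2)·(-22.1) + (2)·(-307.0) + (-2)·(+1.3) = -660.8 kcal/mol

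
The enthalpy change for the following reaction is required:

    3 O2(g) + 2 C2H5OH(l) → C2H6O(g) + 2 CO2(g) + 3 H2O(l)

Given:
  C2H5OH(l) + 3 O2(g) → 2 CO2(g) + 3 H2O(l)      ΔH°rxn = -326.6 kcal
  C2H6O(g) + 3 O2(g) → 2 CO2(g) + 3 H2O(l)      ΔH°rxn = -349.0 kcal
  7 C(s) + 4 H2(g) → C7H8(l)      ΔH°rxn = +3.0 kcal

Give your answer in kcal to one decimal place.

equation 1 × 2 (scale by 2 for the 2 C2H5OH(l)): (2)·(-326.6) = -653.2 kcal
equation 2 reversed (reverse to put C2H6O(g) on the product side): +349.0 kcal
equation 3: not needed (C7H8(l) appears nowhere else).
Combining the equations, ΔH°rxn = (-653.2) + (+349.0) = -304.2 kcal

ΔH°rxn = -304.2 kcal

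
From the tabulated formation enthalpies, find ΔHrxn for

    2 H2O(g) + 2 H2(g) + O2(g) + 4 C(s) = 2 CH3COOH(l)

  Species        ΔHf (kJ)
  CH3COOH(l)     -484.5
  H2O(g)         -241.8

Products: 2·(-484.5) = -969.0
Reactants: 2·(-241.8) + 2·(+0.0) + 1·(+0.0) + 4·(+0.0) = -483.6
ΔHrxn = (-969.0) − (-483.6) = -485.4 kJ

ΔHrxn = -485.4 kJ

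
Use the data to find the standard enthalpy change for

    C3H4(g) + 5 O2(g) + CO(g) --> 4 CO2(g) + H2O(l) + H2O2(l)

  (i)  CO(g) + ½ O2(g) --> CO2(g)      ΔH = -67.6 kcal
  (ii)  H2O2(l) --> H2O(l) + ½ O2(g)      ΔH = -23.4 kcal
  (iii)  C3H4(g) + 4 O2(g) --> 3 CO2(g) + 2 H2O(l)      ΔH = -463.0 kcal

ΔH = -507.2 kcal

(i) as written (CO(g) already on the reactant side): -67.6 kcal
(ii) reversed (H2O2(l) must end up as a product): +23.4 kcal
(iii) as written (C3H4(g) already on the reactant side): -463.0 kcal
Combining the equations, ΔH = (1)·(-67.6) + (-1)·(-23.4) + (1)·(-463.0) = -507.2 kcal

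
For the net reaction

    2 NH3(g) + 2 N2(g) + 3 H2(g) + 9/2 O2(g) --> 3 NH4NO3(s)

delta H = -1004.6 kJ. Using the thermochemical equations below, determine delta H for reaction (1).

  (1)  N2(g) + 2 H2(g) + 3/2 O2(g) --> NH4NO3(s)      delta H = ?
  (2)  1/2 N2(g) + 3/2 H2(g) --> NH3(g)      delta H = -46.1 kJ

(1) × 3 (scale by 3 for the 3 NH4NO3(s)): contributes 3·x
(2) reversed and × 2 (NH3(g) must end up as a reactant; scale by 2 for the 2 NH3(g)): (-2)·(-46.1) = +92.2 kJ
-1004.6 = (+92.2) + 3·x
x = (-1004.6 − (+92.2)) / (3) = -365.6 kJ

delta H = -365.6 kJ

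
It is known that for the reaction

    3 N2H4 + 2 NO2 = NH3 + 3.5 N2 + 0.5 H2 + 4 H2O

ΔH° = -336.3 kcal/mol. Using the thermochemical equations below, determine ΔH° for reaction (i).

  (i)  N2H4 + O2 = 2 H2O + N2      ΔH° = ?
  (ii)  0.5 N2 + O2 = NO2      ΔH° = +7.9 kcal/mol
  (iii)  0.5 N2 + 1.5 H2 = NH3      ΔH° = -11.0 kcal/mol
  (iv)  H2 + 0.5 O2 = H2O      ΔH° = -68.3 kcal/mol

(i) × 3 (scale by 3 for the 3 N2H4): contributes 3·x
(ii) reversed and × 2 (NO2 must end up as a reactant; scale by 2 for the 2 NO2): (-2)·(+7.9) = -15.8 kcal/mol
(iii) as written (NH3 already on the product side): -11.0 kcal/mol
(iv) reversed and × 2: (-2)·(-68.3) = +136.6 kcal/mol
-336.3 = (-15.8) + (-11.0) + (+136.6) + 3·x
x = (-336.3 − (+109.8)) / (3) = -148.7 kcal/mol

ΔH° = -148.7 kcal/mol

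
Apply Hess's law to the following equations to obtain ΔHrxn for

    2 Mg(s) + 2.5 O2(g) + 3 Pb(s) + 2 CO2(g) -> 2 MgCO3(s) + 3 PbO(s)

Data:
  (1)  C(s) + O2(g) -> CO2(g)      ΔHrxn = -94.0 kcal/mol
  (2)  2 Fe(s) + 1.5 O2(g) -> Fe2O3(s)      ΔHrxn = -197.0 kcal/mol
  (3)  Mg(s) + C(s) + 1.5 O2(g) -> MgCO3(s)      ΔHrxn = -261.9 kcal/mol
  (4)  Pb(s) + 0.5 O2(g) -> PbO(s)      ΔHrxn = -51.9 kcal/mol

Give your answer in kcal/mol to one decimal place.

(1) reversed and × 2: (-2)·(-94.0) = +188.0 kcal/mol
(2): not needed.
(3) × 2: (2)·(-261.9) = -523.8 kcal/mol
(4) × 3: (3)·(-51.9) = -155.7 kcal/mol
ΔHrxn = (-2)·(-94.0) + (2)·(-261.9) + (3)·(-51.9) = -491.5 kcal/mol

ΔHrxn = -491.5 kcal/mol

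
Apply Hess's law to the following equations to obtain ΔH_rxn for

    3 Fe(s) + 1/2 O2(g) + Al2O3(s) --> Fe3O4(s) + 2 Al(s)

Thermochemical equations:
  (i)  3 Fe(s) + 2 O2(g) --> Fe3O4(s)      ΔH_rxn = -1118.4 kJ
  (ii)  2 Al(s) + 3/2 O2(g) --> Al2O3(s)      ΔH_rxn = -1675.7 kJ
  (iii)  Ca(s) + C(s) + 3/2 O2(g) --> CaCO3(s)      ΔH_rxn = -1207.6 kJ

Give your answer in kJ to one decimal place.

ΔH_rxn = 557.3 kJ

(i) as written: -1118.4 kJ
(ii) reversed: +1675.7 kJ
(iii): not needed.
Summing the manipulated equations, ΔH_rxn = (-1118.4) + (+1675.7) = 557.3 kJ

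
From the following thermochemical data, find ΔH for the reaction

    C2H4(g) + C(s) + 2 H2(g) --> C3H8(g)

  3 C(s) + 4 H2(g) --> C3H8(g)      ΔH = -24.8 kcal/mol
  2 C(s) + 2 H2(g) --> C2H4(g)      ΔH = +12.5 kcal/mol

ΔH = -37.3 kcal/mol

equation 1 as written: -24.8 kcal/mol
equation 2 reversed: -12.5 kcal/mol
ΔH = (1)·(-24.8) + (-1)·(+12.5) = -37.3 kcal/mol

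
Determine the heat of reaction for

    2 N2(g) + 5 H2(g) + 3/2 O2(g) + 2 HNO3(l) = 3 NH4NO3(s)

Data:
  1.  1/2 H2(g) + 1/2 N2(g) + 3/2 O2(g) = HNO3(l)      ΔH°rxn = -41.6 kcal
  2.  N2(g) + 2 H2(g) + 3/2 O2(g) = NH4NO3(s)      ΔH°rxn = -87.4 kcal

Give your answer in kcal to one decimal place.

eq. 1 reversed and × 2 (reverse to put HNO3(l) on the reactant side; ×2 to match 2 HNO3(l) in the target): (-2)·(-41.6) = +83.2 kcal
eq. 2 × 3 (scale by 3 for the 3 NH4NO3(s)): (3)·(-87.4) = -262.2 kcal
By Hess's law, ΔH°rxn = (-2)·(-41.6) + (3)·(-87.4) = -179.0 kcal

ΔH°rxn = -179.0 kcal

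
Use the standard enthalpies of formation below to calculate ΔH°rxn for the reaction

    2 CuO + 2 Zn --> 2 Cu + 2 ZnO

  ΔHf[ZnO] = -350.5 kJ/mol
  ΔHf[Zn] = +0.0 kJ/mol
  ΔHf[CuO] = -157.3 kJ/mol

ΔH°rxn = Σ nΔHf°(products) − Σ nΔHf°(reactants).
Products: 2·(+0.0) + 2·(-350.5) = -701.0
Reactants: 2·(-157.3) + 2·(+0.0) = -314.6
ΔH°rxn = (-701.0) − (-314.6) = -386.4 kJ/mol

ΔH°rxn = -386.4 kJ/mol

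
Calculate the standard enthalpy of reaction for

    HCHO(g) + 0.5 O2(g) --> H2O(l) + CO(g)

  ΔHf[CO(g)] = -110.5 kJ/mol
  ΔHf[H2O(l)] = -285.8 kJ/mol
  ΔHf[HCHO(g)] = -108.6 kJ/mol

ΔH_rxn = -287.7 kJ/mol

ΔH°rxn = Σ nΔHf°(products) − Σ nΔHf°(reactants).
Products: 1·(-285.8) + 1·(-110.5) = -396.3
Reactants: 1·(-108.6) + 1/2·(+0.0) = -108.6
ΔH_rxn = (-396.3) − (-108.6) = -287.7 kJ/mol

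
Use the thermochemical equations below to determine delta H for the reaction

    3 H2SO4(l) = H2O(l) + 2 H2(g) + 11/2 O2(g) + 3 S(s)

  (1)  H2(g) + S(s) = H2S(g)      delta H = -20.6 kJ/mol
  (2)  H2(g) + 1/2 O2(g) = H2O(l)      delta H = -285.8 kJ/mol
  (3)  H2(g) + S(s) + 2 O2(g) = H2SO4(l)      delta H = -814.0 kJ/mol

(1): not needed.
(2) as written: -285.8 kJ/mol
(3) reversed and × 3: (-3)·(-814.0) = +2442.0 kJ/mol
Combining the equations, delta H = (1)·(-285.8) + (-3)·(-814.0) = 2156.2 kJ/mol

delta H = 2156.2 kJ/mol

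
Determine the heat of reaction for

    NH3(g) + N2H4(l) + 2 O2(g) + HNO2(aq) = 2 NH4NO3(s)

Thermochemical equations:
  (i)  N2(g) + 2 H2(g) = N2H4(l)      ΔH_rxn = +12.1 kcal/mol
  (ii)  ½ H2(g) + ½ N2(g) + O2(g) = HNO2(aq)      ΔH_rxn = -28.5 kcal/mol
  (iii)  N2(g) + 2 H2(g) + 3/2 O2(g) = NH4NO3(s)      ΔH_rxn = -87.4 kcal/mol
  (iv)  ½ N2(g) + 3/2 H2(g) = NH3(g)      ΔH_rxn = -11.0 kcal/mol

(i) reversed: -12.1 kcal/mol
(ii) reversed: +28.5 kcal/mol
(iii) × 2: (2)·(-87.4) = -174.8 kcal/mol
(iv) reversed: +11.0 kcal/mol
ΔH_rxn = (-1)·(+12.1) + (-1)·(-28.5) + (2)·(-87.4) + (-1)·(-11.0) = -147.4 kcal/mol

ΔH_rxn = -147.4 kcal/mol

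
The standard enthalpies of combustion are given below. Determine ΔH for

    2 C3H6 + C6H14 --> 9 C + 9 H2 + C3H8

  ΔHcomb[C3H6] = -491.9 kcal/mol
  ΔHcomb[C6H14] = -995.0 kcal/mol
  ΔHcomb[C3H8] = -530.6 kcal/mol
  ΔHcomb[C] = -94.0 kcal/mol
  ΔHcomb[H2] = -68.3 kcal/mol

ΔH = 12.5 kcal/mol

Using ΔH = Σ nΔHc°(reactants) − Σ nΔHc°(products):
= [2·(-491.9) + 1·(-995.0)] − [9·(-94.0) + 9·(-68.3) + 1·(-530.6)]
= 12.5 kcal/mol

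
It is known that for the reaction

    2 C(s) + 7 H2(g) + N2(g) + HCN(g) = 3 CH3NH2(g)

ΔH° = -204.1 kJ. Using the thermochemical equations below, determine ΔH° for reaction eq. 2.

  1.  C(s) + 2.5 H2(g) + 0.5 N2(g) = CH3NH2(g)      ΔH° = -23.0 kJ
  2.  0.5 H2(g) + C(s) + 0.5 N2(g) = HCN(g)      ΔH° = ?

eq. 1 × 3: (3)·(-23.0) = -69.0 kJ
eq. 2 reversed: contributes −x
-204.1 = (-69.0) − x
x = (-204.1 − (-69.0)) / (-1) = 135.1 kJ

ΔH° = 135.1 kJ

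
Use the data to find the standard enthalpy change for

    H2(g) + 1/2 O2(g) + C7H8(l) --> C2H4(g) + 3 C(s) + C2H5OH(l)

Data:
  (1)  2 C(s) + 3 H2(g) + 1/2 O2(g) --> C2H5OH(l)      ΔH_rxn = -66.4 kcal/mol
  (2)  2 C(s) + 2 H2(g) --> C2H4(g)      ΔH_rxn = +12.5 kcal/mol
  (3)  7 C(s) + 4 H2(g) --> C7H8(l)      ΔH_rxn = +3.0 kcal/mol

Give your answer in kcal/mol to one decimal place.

ΔH_rxn = -56.9 kcal/mol

(1) as written (C2H5OH(l) already on the product side): -66.4 kcal/mol
(2) as written (C2H4(g) already on the product side): +12.5 kcal/mol
(3) reversed (C7H8(l) must end up as a reactant): -3.0 kcal/mol
Since enthalpy is a state function, ΔH_rxn = (-66.4) + (+12.5) + (-3.0) = -56.9 kcal/mol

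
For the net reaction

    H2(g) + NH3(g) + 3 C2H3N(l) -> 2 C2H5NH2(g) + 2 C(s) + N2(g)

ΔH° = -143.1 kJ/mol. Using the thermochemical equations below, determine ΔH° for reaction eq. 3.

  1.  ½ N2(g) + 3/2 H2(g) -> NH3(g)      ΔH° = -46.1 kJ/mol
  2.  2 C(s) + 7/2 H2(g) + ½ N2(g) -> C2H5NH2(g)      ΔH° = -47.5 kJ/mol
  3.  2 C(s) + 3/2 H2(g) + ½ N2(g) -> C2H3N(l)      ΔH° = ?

ΔH° = 31.4 kJ/mol

eq. 1 reversed: +46.1 kJ/mol
eq. 2 × 2: (2)·(-47.5) = -95.0 kJ/mol
eq. 3 reversed and × 3: contributes −3·x
-143.1 = (+46.1) + (-95.0) − 3·x
x = (-143.1 − (-48.9)) / (-3) = 31.4 kJ/mol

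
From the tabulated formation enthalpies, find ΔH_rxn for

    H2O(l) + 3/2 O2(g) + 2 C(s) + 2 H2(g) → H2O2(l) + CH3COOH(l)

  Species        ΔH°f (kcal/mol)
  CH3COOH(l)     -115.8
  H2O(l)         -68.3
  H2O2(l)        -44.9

Products: 1·(-44.9) + 1·(-115.8) = -160.7
Reactants: 1·(-68.3) + 3/2·(+0.0) + 2·(+0.0) + 2·(+0.0) = -68.3
ΔH_rxn = (-160.7) − (-68.3) = -92.4 kcal/mol

ΔH_rxn = -92.4 kcal/mol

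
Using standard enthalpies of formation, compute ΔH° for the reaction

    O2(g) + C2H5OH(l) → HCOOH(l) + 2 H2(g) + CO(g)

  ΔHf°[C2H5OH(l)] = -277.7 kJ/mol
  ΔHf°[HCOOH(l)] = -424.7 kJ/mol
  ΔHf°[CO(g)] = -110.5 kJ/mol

ΔH° = -257.5 kJ/mol

Products: 1·(-424.7) + 2·(+0.0) + 1·(-110.5) = -535.2
Reactants: 1·(+0.0) + 1·(-277.7) = -277.7
ΔH° = (-535.2) − (-277.7) = -257.5 kJ/mol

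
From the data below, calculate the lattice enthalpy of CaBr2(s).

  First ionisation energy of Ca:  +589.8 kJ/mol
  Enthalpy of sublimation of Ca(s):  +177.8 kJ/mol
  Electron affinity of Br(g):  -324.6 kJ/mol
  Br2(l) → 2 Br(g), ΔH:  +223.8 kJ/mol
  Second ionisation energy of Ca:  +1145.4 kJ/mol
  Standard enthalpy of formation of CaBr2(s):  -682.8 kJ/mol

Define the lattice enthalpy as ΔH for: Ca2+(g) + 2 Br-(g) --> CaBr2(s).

ΔHf° = 1·ΔHsub + 1·(ΣIE) + 1·D(Br2) + 2·EA + U
-682.8 = 1·(+177.8) + 1·(+1735.2) + 1·(+223.8) + 2·(-324.6) + U
U = -682.8 − (+1487.6) = -2170.4 kJ/mol

U = -2170.4 kJ/mol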